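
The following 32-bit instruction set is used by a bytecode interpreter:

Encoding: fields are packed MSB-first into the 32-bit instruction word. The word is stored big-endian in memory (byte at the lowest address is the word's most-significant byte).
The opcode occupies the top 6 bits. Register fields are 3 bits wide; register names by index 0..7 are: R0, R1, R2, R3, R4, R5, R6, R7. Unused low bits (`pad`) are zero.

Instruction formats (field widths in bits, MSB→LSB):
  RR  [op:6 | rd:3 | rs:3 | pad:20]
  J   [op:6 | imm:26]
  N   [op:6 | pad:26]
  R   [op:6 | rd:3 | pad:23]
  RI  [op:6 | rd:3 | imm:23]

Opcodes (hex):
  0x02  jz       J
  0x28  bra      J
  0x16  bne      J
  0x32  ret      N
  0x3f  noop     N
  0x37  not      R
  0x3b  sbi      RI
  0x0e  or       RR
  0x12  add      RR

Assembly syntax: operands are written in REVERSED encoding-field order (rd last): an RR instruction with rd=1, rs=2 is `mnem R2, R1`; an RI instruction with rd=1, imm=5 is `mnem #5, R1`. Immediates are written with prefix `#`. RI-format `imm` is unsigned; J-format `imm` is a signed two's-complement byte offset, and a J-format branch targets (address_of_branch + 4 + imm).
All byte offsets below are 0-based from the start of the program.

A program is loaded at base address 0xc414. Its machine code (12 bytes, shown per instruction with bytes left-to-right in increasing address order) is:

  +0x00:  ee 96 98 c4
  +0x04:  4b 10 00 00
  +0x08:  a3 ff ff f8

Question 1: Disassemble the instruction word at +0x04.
add R1, R6

+0x04: 4b 10 00 00 ⇒ word 0x4b100000 (big)
  op=0x4b100000>>26=0x12 ⇒ add (RR)
  rd: (w>>23)&0x7=0x6 → R6
  rs: (w>>20)&0x7=0x1 → R1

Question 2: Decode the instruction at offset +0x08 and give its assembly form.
bra #-8

[08] a3 ff ff f8 → 0xa3fffff8
  op=0xa3fffff8>>26=0x28 ⇒ bra (J)
  imm: (w>>0)&0x3ffffff=0x3fffff8 (s26→-8) → #-8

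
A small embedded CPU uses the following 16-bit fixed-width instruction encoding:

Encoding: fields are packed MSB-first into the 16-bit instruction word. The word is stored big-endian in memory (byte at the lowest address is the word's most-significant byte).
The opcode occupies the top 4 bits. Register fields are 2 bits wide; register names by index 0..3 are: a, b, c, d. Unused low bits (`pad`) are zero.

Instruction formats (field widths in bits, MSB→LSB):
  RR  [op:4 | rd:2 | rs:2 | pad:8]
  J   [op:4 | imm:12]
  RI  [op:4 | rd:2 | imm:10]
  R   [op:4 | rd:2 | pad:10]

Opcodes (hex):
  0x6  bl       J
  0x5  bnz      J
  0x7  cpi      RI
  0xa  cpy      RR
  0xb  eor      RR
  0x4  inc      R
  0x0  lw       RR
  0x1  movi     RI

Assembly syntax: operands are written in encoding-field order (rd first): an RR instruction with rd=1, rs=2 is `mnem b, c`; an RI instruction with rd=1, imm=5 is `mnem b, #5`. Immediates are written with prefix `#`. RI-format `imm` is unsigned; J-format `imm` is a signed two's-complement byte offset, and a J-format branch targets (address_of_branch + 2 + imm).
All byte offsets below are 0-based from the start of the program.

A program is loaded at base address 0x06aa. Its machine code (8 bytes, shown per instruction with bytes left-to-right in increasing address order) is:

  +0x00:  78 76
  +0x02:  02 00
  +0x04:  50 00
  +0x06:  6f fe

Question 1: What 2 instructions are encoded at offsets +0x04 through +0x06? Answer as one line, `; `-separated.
bnz #0; bl #-2

[04] 50 00 → 0x5000
  opcode bits[15:12]=0x5: bnz/J
  [11:0] imm=0 = #0
[06] 6f fe → 0x6ffe
  opcode bits[15:12]=0x6: bl/J
  [11:0] imm=4094 (s12→-2) = #-2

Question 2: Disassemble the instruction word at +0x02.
@+02  big-endian(02 00) = 0x0200
  op=0x0200>>12=0x0 ⇒ lw (RR)
  rd@[11:10]=0x0 ⇒ a
  rs@[9:8]=0x2 ⇒ c

lw a, c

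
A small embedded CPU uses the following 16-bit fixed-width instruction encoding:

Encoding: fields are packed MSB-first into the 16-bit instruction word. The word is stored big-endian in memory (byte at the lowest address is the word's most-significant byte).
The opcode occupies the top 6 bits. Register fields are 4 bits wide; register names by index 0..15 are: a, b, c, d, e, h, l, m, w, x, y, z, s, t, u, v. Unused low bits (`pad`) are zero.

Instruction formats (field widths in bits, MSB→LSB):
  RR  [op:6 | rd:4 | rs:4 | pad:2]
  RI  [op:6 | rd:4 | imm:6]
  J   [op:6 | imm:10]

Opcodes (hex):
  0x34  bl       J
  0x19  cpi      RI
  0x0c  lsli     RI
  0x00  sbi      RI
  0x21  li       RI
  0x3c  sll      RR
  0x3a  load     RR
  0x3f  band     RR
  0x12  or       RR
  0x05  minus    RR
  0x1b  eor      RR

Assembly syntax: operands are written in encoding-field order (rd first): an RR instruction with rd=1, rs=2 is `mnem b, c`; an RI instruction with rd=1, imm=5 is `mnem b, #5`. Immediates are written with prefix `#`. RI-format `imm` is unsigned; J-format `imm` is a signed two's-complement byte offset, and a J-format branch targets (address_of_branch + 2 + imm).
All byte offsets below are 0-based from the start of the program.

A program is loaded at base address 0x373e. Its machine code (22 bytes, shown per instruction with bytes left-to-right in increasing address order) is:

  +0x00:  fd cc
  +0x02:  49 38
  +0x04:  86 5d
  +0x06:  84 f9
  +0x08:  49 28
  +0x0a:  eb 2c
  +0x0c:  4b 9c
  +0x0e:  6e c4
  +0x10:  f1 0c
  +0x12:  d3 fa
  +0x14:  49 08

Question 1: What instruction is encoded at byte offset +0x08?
or e, y

off 0x08: read 49 28 as big → 0x4928
  op=0x4928>>10=0x12 ⇒ or (RR)
  rd@[9:6]=0x4 ⇒ e
  rs@[5:2]=0xa ⇒ y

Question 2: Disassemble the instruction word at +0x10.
off 0x10: read f1 0c as big → 0xf10c
  top 6b → 0x3c → sll [RR]
  [9:6] rd=4 = e
  [5:2] rs=3 = d

sll e, d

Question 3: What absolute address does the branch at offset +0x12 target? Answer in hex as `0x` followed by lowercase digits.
off 0x12: read d3 fa as big → 0xd3fa
  op=0xd3fa>>10=0x34 ⇒ bl (J)
  imm: (w>>0)&0x3ff=0x3fa (s10→-6) → #-6
  target = base 0x373e + off 0x12 + 2 + imm -6 = 0x374c

0x374c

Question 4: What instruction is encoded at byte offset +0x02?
off 0x02: read 49 38 as big → 0x4938
  op=0x4938>>10=0x12 ⇒ or (RR)
  [9:6] rd=4 = e
  [5:2] rs=14 = u

or e, u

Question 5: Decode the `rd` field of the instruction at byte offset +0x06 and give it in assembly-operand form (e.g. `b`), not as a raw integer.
+0x06: 84 f9 ⇒ word 0x84f9 (big)
  op=0x84f9>>10=0x21 ⇒ li (RI)
  rd: (w>>6)&0xf=0x3 → d
  imm: (w>>0)&0x3f=0x39 → #57

d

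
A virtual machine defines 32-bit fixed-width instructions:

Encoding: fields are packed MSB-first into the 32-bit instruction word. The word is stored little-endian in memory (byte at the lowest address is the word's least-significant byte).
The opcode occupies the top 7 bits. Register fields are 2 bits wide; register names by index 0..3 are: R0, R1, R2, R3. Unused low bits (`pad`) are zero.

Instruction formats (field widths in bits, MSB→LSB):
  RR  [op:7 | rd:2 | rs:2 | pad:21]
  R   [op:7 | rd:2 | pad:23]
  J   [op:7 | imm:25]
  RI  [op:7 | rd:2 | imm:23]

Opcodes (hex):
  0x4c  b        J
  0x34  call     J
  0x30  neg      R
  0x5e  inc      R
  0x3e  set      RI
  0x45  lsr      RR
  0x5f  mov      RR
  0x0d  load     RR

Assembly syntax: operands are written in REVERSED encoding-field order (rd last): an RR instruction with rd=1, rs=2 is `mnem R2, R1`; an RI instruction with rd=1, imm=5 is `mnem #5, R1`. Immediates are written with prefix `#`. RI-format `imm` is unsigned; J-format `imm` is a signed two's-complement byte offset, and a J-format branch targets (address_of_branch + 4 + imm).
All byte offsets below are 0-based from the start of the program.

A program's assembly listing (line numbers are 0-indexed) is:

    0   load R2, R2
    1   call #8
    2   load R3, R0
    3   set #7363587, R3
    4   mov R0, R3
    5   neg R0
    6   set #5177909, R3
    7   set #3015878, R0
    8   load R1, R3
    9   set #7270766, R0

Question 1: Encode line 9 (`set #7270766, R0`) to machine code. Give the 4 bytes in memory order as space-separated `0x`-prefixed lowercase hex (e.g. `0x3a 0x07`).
line 9 (set): pack op=0x3e:7|rd=0:2|imm=7270766:23 = 0x7c6ef16e; little→ 6e f1 6e 7c

0x6e 0xf1 0x6e 0x7c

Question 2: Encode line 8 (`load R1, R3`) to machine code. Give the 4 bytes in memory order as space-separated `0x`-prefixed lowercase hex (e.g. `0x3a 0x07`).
L8: load op=0xd:7|rd=3:2|rs=1:2|pad=0:21 ⇒ 0x1ba00000 ⇒ little 00 00 a0 1b

0x00 0x00 0xa0 0x1b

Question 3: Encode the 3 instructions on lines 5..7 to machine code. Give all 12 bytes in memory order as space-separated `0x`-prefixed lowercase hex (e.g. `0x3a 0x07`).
L5: neg op=0x30:7|rd=0:2|pad=0:23 ⇒ 0x60000000 ⇒ little 00 00 00 60
L6: set op=0x3e:7|rd=3:2|imm=5177909:23 ⇒ 0x7dcf0235 ⇒ little 35 02 cf 7d
L7: set op=0x3e:7|rd=0:2|imm=3015878:23 ⇒ 0x7c2e04c6 ⇒ little c6 04 2e 7c

0x00 0x00 0x00 0x60 0x35 0x02 0xcf 0x7d 0xc6 0x04 0x2e 0x7c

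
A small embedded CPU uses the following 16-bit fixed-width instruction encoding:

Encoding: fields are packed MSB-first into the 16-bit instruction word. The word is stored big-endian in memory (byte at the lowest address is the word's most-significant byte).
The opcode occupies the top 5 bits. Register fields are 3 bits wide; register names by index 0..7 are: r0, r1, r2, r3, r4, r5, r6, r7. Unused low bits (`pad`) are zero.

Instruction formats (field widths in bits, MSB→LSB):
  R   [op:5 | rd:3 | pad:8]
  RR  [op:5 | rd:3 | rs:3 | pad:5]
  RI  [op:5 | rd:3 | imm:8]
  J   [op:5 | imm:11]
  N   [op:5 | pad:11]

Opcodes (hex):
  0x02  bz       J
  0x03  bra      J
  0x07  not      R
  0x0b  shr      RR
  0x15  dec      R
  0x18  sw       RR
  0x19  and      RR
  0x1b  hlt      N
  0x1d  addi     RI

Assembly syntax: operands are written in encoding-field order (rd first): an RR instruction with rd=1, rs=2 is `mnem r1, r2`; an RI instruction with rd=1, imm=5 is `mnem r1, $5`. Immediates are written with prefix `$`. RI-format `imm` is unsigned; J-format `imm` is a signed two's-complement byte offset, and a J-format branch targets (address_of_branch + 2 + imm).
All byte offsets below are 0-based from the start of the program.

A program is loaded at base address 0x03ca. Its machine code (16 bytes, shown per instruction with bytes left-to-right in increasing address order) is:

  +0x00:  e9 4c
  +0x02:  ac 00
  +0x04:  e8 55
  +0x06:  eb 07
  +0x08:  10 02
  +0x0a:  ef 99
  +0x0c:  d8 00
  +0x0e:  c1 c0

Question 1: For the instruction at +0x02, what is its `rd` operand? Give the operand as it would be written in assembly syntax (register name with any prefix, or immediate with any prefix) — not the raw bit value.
r4

@+02  big-endian(ac 00) = 0xac00
  opcode bits[15:11]=0x15: dec/R
  [10:8] rd=4 = r4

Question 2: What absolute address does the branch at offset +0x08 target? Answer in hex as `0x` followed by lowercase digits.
[08] 10 02 → 0x1002
  top 5b → 0x2 → bz [J]
  imm: (w>>0)&0x7ff=0x2 → $2
  target = base 0x03ca + off 0x08 + 2 + imm 2 = 0x03d6

0x03d6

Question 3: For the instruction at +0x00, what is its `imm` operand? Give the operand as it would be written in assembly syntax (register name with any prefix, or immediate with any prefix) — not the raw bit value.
$76

off 0x00: read e9 4c as big → 0xe94c
  top 5b → 0x1d → addi [RI]
  [10:8] rd=1 = r1
  [7:0] imm=76 = $76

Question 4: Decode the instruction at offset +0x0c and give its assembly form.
off 0x0c: read d8 00 as big → 0xd800
  top 5b → 0x1b → hlt [N]

hlt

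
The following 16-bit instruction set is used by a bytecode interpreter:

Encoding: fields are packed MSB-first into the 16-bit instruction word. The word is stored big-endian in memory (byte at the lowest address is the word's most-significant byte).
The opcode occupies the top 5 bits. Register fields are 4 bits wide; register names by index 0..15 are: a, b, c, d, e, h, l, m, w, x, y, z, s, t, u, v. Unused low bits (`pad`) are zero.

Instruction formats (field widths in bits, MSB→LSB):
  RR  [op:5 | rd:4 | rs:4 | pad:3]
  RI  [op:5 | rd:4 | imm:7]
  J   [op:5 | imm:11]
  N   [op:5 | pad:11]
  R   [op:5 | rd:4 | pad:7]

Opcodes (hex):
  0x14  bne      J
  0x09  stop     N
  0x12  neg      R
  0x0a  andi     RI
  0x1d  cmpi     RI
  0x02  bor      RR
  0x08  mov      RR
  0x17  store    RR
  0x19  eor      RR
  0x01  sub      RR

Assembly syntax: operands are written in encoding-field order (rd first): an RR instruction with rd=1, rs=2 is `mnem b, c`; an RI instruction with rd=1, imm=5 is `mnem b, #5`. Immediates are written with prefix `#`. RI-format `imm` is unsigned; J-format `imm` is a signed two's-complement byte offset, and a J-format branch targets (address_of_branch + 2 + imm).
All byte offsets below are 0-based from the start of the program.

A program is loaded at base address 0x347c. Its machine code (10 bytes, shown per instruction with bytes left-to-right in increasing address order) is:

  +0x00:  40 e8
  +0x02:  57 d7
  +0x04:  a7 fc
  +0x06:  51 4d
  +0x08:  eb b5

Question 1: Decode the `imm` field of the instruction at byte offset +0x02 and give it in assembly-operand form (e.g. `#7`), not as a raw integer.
#87

[02] 57 d7 → 0x57d7
  top 5b → 0xa → andi [RI]
  rd: (w>>7)&0xf=0xf → v
  imm: (w>>0)&0x7f=0x57 → #87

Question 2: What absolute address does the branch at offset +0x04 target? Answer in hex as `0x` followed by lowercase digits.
@+04  big-endian(a7 fc) = 0xa7fc
  op=0xa7fc>>11=0x14 ⇒ bne (J)
  [10:0] imm=2044 (s11→-4) = #-4
  target = base 0x347c + off 0x04 + 2 + imm -4 = 0x347e

0x347e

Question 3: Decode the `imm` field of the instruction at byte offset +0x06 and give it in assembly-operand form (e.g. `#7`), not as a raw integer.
[06] 51 4d → 0x514d
  op=0x514d>>11=0xa ⇒ andi (RI)
  rd: (w>>7)&0xf=0x2 → c
  imm: (w>>0)&0x7f=0x4d → #77

#77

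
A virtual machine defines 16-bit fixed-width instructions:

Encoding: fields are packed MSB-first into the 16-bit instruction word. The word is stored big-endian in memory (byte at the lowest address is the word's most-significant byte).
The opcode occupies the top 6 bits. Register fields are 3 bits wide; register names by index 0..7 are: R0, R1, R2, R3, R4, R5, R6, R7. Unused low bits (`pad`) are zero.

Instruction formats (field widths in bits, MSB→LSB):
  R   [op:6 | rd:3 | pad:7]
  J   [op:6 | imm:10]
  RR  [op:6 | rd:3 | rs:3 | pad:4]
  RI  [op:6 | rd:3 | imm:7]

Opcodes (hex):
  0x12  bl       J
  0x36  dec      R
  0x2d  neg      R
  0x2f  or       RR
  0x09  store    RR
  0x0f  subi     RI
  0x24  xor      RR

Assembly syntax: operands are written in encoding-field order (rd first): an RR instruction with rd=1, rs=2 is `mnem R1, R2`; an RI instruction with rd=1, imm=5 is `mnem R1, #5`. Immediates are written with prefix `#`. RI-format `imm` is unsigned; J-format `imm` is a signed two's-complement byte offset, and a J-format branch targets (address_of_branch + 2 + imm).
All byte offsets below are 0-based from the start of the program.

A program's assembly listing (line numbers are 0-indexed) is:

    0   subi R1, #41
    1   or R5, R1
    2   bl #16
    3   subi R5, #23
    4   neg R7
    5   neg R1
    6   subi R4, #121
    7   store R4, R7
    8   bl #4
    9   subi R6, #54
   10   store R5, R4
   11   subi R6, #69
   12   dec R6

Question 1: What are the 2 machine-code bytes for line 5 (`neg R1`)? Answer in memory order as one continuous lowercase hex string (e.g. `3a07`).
5. neg fields op=0x2d:6|rd=1:3|pad=0:7 → word b480h → b4 80

b480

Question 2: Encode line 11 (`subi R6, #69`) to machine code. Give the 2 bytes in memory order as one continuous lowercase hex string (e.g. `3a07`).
L11: subi op=0xf:6|rd=6:3|imm=69:7 ⇒ 0x3f45 ⇒ big 3f 45

3f45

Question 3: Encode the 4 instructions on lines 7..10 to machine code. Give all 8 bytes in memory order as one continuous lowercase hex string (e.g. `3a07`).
267048043f3626c0

line 7 (store): pack op=0x9:6|rd=4:3|rs=7:3|pad=0:4 = 0x2670; big→ 26 70
line 8 (bl): pack op=0x12:6|imm=4:10 = 0x4804; big→ 48 04
line 9 (subi): pack op=0xf:6|rd=6:3|imm=54:7 = 0x3f36; big→ 3f 36
line 10 (store): pack op=0x9:6|rd=5:3|rs=4:3|pad=0:4 = 0x26c0; big→ 26 c0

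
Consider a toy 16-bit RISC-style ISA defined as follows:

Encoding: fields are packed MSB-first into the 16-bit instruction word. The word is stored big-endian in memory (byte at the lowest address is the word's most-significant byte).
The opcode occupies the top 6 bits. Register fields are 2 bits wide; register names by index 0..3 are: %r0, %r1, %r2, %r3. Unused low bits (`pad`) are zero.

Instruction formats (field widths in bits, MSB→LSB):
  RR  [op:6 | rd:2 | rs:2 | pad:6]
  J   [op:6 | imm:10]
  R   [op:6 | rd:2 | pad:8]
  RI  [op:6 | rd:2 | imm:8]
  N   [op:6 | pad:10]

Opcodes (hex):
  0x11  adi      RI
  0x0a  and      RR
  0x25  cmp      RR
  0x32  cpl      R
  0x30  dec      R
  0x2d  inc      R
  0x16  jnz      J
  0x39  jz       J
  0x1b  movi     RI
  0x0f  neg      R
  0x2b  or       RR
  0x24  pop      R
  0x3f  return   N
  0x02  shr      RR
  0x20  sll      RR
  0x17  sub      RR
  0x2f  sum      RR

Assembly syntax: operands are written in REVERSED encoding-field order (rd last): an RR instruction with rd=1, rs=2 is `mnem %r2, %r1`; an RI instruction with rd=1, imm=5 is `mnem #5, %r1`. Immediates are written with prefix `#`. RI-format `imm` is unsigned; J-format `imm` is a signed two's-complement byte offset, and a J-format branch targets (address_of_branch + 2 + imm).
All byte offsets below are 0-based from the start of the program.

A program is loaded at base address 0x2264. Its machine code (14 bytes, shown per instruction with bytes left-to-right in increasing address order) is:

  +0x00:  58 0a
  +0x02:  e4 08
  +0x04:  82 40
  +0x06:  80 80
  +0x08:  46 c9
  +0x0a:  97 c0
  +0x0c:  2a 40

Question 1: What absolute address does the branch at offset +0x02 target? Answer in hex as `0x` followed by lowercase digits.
0x2270

+0x02: e4 08 ⇒ word 0xe408 (big)
  op=0xe408>>10=0x39 ⇒ jz (J)
  imm@[9:0]=0x8 ⇒ #8
  target = base 0x2264 + off 0x02 + 2 + imm 8 = 0x2270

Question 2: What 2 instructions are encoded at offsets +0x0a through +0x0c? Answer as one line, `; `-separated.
cmp %r3, %r3; and %r1, %r2

+0x0a: 97 c0 ⇒ word 0x97c0 (big)
  opcode bits[15:10]=0x25: cmp/RR
  rd@[9:8]=0x3 ⇒ %r3
  rs@[7:6]=0x3 ⇒ %r3
+0x0c: 2a 40 ⇒ word 0x2a40 (big)
  opcode bits[15:10]=0xa: and/RR
  rd@[9:8]=0x2 ⇒ %r2
  rs@[7:6]=0x1 ⇒ %r1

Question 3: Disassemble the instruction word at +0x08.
adi #201, %r2

[08] 46 c9 → 0x46c9
  op=0x46c9>>10=0x11 ⇒ adi (RI)
  rd@[9:8]=0x2 ⇒ %r2
  imm@[7:0]=0xc9 ⇒ #201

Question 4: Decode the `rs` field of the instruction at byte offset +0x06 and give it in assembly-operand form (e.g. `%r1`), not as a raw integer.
%r2

off 0x06: read 80 80 as big → 0x8080
  top 6b → 0x20 → sll [RR]
  rd: (w>>8)&0x3=0x0 → %r0
  rs: (w>>6)&0x3=0x2 → %r2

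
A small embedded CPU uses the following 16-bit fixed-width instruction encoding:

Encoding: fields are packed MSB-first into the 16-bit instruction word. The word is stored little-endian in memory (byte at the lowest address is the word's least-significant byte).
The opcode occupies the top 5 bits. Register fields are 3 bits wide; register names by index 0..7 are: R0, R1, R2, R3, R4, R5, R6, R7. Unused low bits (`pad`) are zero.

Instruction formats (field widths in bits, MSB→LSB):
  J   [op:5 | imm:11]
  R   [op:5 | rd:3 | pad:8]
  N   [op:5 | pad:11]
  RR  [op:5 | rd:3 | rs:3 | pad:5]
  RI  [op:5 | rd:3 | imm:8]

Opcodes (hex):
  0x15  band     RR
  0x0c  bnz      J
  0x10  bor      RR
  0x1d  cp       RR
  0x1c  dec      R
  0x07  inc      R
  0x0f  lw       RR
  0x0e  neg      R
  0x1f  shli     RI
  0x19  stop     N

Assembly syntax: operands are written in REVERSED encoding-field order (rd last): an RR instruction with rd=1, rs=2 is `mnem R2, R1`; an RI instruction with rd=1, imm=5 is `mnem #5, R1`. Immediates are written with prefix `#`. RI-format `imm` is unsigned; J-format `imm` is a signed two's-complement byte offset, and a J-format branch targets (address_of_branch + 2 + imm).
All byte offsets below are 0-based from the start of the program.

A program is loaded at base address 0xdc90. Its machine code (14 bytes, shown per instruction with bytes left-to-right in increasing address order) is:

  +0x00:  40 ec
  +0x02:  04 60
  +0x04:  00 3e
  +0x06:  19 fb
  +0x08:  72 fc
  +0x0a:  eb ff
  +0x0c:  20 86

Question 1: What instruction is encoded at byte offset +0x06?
shli #25, R3

@+06  little-endian(19 fb) = 0xfb19
  opcode bits[15:11]=0x1f: shli/RI
  [10:8] rd=3 = R3
  [7:0] imm=25 = #25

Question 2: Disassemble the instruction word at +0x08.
shli #114, R4

off 0x08: read 72 fc as little → 0xfc72
  top 5b → 0x1f → shli [RI]
  [10:8] rd=4 = R4
  [7:0] imm=114 = #114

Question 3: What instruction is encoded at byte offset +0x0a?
[0a] eb ff → 0xffeb
  op=0xffeb>>11=0x1f ⇒ shli (RI)
  rd: (w>>8)&0x7=0x7 → R7
  imm: (w>>0)&0xff=0xeb → #235

shli #235, R7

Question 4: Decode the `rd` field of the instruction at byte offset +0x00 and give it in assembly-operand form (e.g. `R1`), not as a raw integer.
@+00  little-endian(40 ec) = 0xec40
  op=0xec40>>11=0x1d ⇒ cp (RR)
  rd@[10:8]=0x4 ⇒ R4
  rs@[7:5]=0x2 ⇒ R2

R4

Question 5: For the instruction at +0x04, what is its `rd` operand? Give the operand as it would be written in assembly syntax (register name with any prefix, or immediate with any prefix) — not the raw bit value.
R6

+0x04: 00 3e ⇒ word 0x3e00 (little)
  opcode bits[15:11]=0x7: inc/R
  [10:8] rd=6 = R6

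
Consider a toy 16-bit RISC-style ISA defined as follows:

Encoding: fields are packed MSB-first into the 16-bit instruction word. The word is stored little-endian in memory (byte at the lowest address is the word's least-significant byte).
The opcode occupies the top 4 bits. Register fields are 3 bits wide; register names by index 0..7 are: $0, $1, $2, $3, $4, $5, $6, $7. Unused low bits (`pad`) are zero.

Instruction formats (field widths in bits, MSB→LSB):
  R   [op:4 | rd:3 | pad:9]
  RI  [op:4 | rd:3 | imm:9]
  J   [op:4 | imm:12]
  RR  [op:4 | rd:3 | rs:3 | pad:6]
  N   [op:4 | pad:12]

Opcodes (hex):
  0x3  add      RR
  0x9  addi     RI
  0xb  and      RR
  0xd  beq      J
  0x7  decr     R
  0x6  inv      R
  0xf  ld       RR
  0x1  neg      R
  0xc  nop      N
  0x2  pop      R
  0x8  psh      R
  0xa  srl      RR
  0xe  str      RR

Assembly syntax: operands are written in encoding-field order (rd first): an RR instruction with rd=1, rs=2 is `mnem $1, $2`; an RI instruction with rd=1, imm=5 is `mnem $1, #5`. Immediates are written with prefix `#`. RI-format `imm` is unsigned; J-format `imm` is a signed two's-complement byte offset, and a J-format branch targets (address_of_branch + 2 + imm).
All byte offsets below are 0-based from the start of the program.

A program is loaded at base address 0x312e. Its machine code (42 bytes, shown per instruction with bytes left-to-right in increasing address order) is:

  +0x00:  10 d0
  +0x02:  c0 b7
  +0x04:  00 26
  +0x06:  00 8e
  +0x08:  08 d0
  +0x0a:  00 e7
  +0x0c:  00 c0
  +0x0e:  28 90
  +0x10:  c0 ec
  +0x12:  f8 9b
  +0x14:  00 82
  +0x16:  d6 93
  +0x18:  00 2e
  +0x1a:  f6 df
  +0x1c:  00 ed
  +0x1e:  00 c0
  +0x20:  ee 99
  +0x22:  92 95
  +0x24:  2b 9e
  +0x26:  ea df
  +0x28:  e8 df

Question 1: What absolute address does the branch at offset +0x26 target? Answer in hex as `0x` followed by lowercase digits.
+0x26: ea df ⇒ word 0xdfea (little)
  op=0xdfea>>12=0xd ⇒ beq (J)
  imm: (w>>0)&0xfff=0xfea (s12→-22) → #-22
  target = base 0x312e + off 0x26 + 2 + imm -22 = 0x3140

0x3140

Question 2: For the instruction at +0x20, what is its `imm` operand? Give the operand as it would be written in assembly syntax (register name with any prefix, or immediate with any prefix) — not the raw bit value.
[20] ee 99 → 0x99ee
  op=0x99ee>>12=0x9 ⇒ addi (RI)
  [11:9] rd=4 = $4
  [8:0] imm=494 = #494

#494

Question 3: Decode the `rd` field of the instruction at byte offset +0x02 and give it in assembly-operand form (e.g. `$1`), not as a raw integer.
+0x02: c0 b7 ⇒ word 0xb7c0 (little)
  op=0xb7c0>>12=0xb ⇒ and (RR)
  [11:9] rd=3 = $3
  [8:6] rs=7 = $7

$3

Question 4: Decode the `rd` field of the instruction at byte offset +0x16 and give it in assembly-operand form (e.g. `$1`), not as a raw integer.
+0x16: d6 93 ⇒ word 0x93d6 (little)
  opcode bits[15:12]=0x9: addi/RI
  rd@[11:9]=0x1 ⇒ $1
  imm@[8:0]=0x1d6 ⇒ #470

$1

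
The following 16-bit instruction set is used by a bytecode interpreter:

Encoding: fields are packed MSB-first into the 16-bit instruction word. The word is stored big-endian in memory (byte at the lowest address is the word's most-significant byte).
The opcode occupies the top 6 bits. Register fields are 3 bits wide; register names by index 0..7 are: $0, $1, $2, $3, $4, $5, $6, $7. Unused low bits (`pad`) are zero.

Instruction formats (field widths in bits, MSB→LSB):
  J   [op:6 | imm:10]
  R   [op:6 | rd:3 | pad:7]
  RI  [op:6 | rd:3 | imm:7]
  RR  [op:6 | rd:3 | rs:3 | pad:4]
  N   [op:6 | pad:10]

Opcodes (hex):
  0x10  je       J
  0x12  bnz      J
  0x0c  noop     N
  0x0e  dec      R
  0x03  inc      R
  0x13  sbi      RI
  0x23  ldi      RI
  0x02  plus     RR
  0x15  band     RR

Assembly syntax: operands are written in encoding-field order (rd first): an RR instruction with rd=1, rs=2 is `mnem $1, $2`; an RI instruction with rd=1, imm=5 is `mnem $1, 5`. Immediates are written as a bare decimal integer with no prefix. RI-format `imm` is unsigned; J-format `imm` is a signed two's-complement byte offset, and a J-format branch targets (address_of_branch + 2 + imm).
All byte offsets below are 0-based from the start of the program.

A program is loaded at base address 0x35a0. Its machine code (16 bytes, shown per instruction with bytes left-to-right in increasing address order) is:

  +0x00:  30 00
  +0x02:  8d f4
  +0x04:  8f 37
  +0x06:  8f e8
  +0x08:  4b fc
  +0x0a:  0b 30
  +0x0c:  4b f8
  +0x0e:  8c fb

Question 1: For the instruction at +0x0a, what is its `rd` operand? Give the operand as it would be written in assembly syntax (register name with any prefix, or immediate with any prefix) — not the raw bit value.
$6

[0a] 0b 30 → 0x0b30
  op=0x0b30>>10=0x2 ⇒ plus (RR)
  rd@[9:7]=0x6 ⇒ $6
  rs@[6:4]=0x3 ⇒ $3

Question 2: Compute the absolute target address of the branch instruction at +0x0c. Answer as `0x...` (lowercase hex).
0x35a6

@+0c  big-endian(4b f8) = 0x4bf8
  top 6b → 0x12 → bnz [J]
  [9:0] imm=1016 (s10→-8) = -8
  target = base 0x35a0 + off 0x0c + 2 + imm -8 = 0x35a6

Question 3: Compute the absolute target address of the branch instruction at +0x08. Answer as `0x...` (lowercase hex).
off 0x08: read 4b fc as big → 0x4bfc
  op=0x4bfc>>10=0x12 ⇒ bnz (J)
  [9:0] imm=1020 (s10→-4) = -4
  target = base 0x35a0 + off 0x08 + 2 + imm -4 = 0x35a6

0x35a6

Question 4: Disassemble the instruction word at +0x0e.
off 0x0e: read 8c fb as big → 0x8cfb
  top 6b → 0x23 → ldi [RI]
  rd: (w>>7)&0x7=0x1 → $1
  imm: (w>>0)&0x7f=0x7b → 123

ldi $1, 123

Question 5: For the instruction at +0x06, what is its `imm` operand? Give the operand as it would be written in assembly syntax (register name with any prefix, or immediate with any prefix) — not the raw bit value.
104

off 0x06: read 8f e8 as big → 0x8fe8
  op=0x8fe8>>10=0x23 ⇒ ldi (RI)
  [9:7] rd=7 = $7
  [6:0] imm=104 = 104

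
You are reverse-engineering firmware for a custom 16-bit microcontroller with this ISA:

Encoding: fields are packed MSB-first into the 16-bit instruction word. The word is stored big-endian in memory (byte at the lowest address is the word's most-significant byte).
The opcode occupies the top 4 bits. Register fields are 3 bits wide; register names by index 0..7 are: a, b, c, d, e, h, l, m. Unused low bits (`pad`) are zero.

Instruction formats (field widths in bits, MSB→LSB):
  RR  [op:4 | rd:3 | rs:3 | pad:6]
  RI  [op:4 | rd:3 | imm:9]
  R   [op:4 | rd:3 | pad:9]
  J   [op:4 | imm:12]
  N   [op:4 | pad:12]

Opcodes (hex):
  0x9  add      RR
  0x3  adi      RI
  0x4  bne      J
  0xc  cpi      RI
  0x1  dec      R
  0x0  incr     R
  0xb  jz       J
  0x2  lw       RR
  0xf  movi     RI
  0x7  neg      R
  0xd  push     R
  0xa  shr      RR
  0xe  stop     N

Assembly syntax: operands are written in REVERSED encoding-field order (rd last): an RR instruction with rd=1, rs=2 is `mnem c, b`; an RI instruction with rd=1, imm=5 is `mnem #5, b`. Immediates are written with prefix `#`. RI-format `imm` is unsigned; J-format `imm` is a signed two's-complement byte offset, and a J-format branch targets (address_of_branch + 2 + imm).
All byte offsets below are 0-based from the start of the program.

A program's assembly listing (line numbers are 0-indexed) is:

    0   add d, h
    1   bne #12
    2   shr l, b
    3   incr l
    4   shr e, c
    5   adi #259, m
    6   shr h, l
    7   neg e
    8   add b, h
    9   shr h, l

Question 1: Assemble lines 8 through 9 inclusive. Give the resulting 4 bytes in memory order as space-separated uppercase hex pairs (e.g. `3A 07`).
8. add fields op=0x9:4|rd=5:3|rs=1:3|pad=0:6 → word 9a40h → 9a 40
9. shr fields op=0xa:4|rd=6:3|rs=5:3|pad=0:6 → word ad40h → ad 40

9A 40 AD 40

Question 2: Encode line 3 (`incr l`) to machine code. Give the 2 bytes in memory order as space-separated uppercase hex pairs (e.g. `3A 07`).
0C 00

line 3 (incr): pack op=0x0:4|rd=6:3|pad=0:9 = 0x0c00; big→ 0c 00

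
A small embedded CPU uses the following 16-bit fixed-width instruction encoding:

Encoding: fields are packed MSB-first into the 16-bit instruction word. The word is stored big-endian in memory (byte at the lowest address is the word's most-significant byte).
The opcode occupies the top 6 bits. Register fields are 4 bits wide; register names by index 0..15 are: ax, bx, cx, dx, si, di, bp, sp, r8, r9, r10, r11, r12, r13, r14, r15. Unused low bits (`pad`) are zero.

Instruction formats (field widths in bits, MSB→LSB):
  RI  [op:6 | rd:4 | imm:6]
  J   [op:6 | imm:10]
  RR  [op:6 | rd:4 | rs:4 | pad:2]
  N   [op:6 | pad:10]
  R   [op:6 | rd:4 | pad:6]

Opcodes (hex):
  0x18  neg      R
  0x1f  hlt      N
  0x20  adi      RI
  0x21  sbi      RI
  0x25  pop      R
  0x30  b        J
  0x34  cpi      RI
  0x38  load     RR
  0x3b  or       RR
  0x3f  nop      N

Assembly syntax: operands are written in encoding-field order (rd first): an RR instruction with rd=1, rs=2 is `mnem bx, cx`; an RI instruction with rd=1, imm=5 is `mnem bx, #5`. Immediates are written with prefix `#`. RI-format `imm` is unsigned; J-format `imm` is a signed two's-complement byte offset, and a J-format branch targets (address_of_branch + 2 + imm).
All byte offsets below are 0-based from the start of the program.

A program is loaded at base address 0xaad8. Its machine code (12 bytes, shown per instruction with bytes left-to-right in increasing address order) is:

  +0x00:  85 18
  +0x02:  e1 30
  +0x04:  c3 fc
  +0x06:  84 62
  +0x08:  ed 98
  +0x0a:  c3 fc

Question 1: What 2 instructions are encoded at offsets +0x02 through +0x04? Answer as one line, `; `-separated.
+0x02: e1 30 ⇒ word 0xe130 (big)
  op=0xe130>>10=0x38 ⇒ load (RR)
  rd: (w>>6)&0xf=0x4 → si
  rs: (w>>2)&0xf=0xc → r12
+0x04: c3 fc ⇒ word 0xc3fc (big)
  op=0xc3fc>>10=0x30 ⇒ b (J)
  imm: (w>>0)&0x3ff=0x3fc (s10→-4) → #-4

load si, r12; b #-4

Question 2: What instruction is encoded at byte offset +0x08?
+0x08: ed 98 ⇒ word 0xed98 (big)
  op=0xed98>>10=0x3b ⇒ or (RR)
  rd: (w>>6)&0xf=0x6 → bp
  rs: (w>>2)&0xf=0x6 → bp

or bp, bp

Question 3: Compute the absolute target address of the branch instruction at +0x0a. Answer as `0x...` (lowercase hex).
off 0x0a: read c3 fc as big → 0xc3fc
  op=0xc3fc>>10=0x30 ⇒ b (J)
  [9:0] imm=1020 (s10→-4) = #-4
  target = base 0xaad8 + off 0x0a + 2 + imm -4 = 0xaae0

0xaae0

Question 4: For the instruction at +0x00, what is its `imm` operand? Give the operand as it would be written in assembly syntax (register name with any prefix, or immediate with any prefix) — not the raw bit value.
@+00  big-endian(85 18) = 0x8518
  top 6b → 0x21 → sbi [RI]
  rd: (w>>6)&0xf=0x4 → si
  imm: (w>>0)&0x3f=0x18 → #24

#24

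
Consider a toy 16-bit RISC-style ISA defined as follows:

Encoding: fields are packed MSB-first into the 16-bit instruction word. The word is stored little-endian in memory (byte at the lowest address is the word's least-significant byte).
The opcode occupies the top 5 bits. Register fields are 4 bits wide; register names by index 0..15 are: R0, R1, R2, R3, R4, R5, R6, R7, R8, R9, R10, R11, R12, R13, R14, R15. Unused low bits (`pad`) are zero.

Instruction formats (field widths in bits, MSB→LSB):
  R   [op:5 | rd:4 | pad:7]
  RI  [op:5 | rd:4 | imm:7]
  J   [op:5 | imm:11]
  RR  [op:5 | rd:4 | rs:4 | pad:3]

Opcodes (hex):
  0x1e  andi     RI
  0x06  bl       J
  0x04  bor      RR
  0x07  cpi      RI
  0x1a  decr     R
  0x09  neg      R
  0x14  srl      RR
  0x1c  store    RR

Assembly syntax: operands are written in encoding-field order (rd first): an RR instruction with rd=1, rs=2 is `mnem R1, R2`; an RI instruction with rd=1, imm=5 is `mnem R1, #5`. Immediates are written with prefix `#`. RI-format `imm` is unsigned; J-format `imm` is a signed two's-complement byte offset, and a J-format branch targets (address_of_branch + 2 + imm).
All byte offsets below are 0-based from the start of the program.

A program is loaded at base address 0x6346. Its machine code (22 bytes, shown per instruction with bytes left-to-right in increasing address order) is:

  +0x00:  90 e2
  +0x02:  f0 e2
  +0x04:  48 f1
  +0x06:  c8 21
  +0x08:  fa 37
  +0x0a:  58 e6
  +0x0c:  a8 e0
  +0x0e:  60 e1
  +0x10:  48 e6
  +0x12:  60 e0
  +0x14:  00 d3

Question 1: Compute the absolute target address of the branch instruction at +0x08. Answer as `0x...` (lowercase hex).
0x634a

[08] fa 37 → 0x37fa
  top 5b → 0x6 → bl [J]
  imm@[10:0]=0x7fa (s11→-6) ⇒ #-6
  target = base 0x6346 + off 0x08 + 2 + imm -6 = 0x634a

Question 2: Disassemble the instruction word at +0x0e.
[0e] 60 e1 → 0xe160
  opcode bits[15:11]=0x1c: store/RR
  rd@[10:7]=0x2 ⇒ R2
  rs@[6:3]=0xc ⇒ R12

store R2, R12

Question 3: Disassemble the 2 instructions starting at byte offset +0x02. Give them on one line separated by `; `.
store R5, R14; andi R2, #72

[02] f0 e2 → 0xe2f0
  top 5b → 0x1c → store [RR]
  rd@[10:7]=0x5 ⇒ R5
  rs@[6:3]=0xe ⇒ R14
[04] 48 f1 → 0xf148
  top 5b → 0x1e → andi [RI]
  rd@[10:7]=0x2 ⇒ R2
  imm@[6:0]=0x48 ⇒ #72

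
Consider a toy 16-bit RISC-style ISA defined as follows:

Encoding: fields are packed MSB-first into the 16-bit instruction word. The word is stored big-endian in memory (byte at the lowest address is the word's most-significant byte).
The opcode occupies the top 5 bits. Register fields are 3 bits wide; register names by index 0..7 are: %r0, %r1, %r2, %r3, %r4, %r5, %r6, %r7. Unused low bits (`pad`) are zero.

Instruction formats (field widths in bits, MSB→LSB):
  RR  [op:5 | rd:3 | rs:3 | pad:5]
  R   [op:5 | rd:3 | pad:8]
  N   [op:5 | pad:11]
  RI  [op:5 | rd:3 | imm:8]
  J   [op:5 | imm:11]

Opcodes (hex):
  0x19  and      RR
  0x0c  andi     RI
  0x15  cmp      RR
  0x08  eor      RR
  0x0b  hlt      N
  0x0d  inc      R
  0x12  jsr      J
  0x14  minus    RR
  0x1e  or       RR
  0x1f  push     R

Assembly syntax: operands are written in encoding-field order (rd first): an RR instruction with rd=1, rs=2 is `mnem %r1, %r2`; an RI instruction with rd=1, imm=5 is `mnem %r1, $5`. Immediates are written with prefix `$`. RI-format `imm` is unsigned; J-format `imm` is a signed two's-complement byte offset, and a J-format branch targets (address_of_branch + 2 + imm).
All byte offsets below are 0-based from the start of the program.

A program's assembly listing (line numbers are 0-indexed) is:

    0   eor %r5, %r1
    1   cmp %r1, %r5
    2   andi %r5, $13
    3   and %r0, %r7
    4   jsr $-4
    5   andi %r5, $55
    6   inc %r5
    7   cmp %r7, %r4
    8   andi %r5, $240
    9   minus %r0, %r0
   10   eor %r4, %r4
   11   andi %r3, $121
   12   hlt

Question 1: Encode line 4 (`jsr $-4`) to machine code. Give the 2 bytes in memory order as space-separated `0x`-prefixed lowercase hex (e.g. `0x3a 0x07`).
L4: jsr op=0x12:5|imm=-4:11 ⇒ 0x97fc ⇒ big 97 fc

0x97 0xfc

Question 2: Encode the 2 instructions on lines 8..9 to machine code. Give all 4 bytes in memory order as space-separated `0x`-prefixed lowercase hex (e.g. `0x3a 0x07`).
0x65 0xf0 0xa0 0x00

L8: andi op=0xc:5|rd=5:3|imm=240:8 ⇒ 0x65f0 ⇒ big 65 f0
L9: minus op=0x14:5|rd=0:3|rs=0:3|pad=0:5 ⇒ 0xa000 ⇒ big a0 00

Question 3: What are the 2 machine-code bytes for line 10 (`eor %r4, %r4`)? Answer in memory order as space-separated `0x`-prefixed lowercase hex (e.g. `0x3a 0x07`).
line 10 (eor): pack op=0x8:5|rd=4:3|rs=4:3|pad=0:5 = 0x4480; big→ 44 80

0x44 0x80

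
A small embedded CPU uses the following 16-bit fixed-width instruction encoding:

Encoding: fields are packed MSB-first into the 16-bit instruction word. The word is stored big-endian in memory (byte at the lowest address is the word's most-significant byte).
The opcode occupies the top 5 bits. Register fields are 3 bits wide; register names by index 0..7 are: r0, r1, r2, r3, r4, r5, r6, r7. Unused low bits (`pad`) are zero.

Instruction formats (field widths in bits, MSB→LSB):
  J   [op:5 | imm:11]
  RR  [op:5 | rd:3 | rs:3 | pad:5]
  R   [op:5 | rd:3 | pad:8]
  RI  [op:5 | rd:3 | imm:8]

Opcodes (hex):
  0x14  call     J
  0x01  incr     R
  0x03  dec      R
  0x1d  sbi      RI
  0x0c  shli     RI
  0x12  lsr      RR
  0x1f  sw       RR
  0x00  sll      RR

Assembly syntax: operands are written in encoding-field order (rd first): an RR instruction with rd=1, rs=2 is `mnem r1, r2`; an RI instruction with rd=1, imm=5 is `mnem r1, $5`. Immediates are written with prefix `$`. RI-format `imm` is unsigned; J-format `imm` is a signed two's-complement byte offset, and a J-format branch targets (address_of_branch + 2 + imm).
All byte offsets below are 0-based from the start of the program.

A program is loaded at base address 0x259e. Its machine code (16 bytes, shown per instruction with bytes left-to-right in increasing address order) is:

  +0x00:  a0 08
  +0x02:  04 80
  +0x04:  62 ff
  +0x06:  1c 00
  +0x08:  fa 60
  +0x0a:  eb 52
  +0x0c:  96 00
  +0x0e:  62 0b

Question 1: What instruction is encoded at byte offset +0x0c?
+0x0c: 96 00 ⇒ word 0x9600 (big)
  top 5b → 0x12 → lsr [RR]
  [10:8] rd=6 = r6
  [7:5] rs=0 = r0

lsr r6, r0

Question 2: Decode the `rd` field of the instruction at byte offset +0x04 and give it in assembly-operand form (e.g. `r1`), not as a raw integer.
r2

@+04  big-endian(62 ff) = 0x62ff
  top 5b → 0xc → shli [RI]
  rd: (w>>8)&0x7=0x2 → r2
  imm: (w>>0)&0xff=0xff → $255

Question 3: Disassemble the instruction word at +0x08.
sw r2, r3

+0x08: fa 60 ⇒ word 0xfa60 (big)
  opcode bits[15:11]=0x1f: sw/RR
  rd: (w>>8)&0x7=0x2 → r2
  rs: (w>>5)&0x7=0x3 → r3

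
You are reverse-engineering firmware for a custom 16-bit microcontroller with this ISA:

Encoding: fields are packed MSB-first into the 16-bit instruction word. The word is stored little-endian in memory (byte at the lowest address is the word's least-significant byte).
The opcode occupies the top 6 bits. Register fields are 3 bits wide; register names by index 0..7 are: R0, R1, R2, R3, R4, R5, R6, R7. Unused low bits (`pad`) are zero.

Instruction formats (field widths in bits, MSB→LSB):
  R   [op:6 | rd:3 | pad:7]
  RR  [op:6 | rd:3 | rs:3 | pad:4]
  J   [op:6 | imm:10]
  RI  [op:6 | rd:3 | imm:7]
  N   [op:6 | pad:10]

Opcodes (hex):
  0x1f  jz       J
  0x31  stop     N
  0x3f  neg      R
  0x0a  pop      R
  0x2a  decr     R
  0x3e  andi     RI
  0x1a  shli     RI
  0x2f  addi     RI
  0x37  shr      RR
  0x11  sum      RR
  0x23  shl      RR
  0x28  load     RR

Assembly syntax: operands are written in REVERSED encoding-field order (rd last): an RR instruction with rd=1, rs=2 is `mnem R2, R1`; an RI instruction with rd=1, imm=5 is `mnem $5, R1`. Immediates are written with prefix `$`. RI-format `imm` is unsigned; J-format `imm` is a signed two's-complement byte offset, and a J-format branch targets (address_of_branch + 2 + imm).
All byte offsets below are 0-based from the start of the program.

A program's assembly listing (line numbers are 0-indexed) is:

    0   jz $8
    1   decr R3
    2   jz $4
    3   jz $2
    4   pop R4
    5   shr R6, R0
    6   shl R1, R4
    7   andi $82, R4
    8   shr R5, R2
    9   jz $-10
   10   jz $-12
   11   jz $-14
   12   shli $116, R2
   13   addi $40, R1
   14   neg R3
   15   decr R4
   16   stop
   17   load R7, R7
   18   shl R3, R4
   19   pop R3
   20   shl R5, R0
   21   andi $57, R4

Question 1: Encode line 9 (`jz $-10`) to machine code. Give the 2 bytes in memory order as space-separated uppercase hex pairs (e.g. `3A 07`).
F6 7F

9. jz fields op=0x1f:6|imm=-10:10 → word 7ff6h → f6 7f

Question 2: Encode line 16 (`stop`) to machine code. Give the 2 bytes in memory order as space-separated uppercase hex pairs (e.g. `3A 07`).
line 16 (stop): pack op=0x31:6|pad=0:10 = 0xc400; little→ 00 c4

00 C4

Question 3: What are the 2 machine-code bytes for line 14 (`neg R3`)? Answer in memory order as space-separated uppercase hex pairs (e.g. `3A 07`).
line 14 (neg): pack op=0x3f:6|rd=3:3|pad=0:7 = 0xfd80; little→ 80 fd

80 FD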